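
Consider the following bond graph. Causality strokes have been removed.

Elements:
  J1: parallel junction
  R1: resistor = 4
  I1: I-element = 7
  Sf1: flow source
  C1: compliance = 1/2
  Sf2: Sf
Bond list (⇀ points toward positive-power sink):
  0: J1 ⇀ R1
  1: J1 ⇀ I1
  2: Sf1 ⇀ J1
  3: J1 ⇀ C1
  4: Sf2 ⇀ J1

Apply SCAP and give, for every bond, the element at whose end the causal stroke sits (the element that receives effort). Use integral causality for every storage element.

#2 stroke at Sf1  (Sf1 fixes flow; stroke at Sf1)
#4 stroke at Sf2  (source Sf2 imposes f)
#1 stroke at I1  (prefer integral on I1)
#3 stroke at J1  (C1 outputs effort q/C1)
#0 stroke at R1  (0-jn J1 has e-setter on 3)

β0 stroke at R1
β1 stroke at I1
β2 stroke at Sf1
β3 stroke at J1
β4 stroke at Sf2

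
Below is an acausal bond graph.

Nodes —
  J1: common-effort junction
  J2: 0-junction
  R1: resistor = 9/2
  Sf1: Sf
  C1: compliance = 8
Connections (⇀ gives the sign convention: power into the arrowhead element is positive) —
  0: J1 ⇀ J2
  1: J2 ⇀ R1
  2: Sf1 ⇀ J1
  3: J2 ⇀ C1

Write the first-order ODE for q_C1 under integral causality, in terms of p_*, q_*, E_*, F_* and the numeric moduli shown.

b2 stroke at Sf1  (Sf1: flow source, stroke at near end)
b0 stroke at J1  (J1: last free bond brings effort in)
b3 stroke at J2  (C1 outputs effort q/C1)
b1 stroke at R1  (0-jn J2 has e-setter on 3)

dq_C1/dt = F_Sf1 - q_C1/36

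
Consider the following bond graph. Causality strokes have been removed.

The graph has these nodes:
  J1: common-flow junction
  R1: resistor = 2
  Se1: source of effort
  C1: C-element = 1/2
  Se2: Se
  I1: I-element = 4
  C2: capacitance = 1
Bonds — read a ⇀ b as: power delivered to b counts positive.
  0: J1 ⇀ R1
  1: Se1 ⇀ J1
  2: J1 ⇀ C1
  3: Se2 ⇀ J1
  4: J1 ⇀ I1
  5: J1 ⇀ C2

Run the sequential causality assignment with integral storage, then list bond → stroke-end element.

bond 1 stroke→J1  (Se1: effort source, stroke at far end)
bond 3 stroke→J1  (Se2 fixes effort; stroke away)
bond 2 stroke→J1  (C1 integral (e out))
bond 4 stroke→I1  (I1 outputs flow p/I1)
bond 0 stroke→J1  (common-f at J1 fixed by 4)
bond 5 stroke→J1  (common-f at J1 fixed by 4)

bond 0 stroke at J1
bond 1 stroke at J1
bond 2 stroke at J1
bond 3 stroke at J1
bond 4 stroke at I1
bond 5 stroke at J1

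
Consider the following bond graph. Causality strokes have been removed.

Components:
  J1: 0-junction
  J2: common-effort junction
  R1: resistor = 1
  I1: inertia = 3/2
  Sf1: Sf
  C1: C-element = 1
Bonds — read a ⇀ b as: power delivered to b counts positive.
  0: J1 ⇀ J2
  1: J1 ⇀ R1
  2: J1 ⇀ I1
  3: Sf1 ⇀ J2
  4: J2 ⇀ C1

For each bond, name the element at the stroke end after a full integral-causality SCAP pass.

β3 stroke→Sf1  (Sf1: flow source, stroke at near end)
β2 stroke→I1  (I1: I, integral causality)
β4 stroke→J2  (prefer integral on C1)
β0 stroke→J1  (J2: bond 4 brought effort, rest push out)
β1 stroke→R1  (0-jn J1 has e-setter on 0)

β0 stroke→J1
β1 stroke→R1
β2 stroke→I1
β3 stroke→Sf1
β4 stroke→J2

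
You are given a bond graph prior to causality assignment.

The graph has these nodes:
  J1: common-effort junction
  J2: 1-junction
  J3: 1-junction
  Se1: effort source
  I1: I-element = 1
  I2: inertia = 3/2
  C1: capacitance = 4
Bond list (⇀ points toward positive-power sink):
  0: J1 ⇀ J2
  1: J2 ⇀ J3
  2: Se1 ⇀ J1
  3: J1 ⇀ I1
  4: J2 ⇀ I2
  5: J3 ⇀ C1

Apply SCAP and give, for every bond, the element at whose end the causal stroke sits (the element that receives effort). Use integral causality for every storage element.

#0 stroke at J2
#1 stroke at J2
#2 stroke at J1
#3 stroke at I1
#4 stroke at I2
#5 stroke at J3

β2 stroke→J1  (Se1 (Se) sets effort on bond)
β0 stroke→J2  (0-jn J1 has e-setter on 2)
β3 stroke→I1  (J1: bond 2 brought effort, rest push out)
β4 stroke→I2  (prefer integral on I2)
β1 stroke→J2  (J2: bond 4 brought flow, rest push out)
β5 stroke→J3  (J3 flow already set via bond 1)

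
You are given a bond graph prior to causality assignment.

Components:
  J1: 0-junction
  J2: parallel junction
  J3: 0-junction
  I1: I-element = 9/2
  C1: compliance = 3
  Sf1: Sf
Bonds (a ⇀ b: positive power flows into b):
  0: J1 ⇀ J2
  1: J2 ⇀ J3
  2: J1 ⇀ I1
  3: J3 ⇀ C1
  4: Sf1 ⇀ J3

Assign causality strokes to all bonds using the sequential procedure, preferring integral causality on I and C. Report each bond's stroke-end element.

b0 stroke at J1
b1 stroke at J2
b2 stroke at I1
b3 stroke at J3
b4 stroke at Sf1

β4 →Sf1  (Sf1 (Sf) sets flow on bond)
β2 →I1  (I1 outputs flow p/I1)
β0 →J1  (closing 0-jn rule on J1)
β1 →J2  (J2: last free bond brings effort in)
β3 →J3  (J3 needs exactly one e-in)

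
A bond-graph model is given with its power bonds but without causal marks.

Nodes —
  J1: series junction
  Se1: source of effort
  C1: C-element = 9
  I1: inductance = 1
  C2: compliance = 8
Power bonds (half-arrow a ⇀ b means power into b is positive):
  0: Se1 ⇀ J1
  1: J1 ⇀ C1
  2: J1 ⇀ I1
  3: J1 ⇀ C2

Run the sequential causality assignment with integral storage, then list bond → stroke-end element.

bond 0 stroke→J1
bond 1 stroke→J1
bond 2 stroke→I1
bond 3 stroke→J1

bond 0 stroke→J1  (Se1: effort source, stroke at far end)
bond 1 stroke→J1  (prefer integral on C1)
bond 2 stroke→I1  (I1 integral (f out))
bond 3 stroke→J1  (1-jn J1 has f-setter on 2)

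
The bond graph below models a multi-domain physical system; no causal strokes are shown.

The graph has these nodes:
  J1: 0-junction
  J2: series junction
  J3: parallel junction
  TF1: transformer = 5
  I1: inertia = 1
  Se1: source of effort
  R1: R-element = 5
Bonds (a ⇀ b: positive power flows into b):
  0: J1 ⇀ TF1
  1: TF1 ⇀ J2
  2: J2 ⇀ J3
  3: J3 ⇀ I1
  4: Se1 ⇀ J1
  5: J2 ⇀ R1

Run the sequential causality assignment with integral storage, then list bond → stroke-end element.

#0 |TF1
#1 |J2
#2 |J3
#3 |I1
#4 |J1
#5 |J2

b4 stroke at J1  (source Se1 imposes e)
b0 stroke at TF1  (0-jn J1 has e-setter on 4)
b1 stroke at J2  (TF TF1: opposite of bond 0)
b3 stroke at I1  (I1: I, integral causality)
b2 stroke at J3  (J3: last free bond brings effort in)
b5 stroke at J2  (J2 flow already set via bond 2)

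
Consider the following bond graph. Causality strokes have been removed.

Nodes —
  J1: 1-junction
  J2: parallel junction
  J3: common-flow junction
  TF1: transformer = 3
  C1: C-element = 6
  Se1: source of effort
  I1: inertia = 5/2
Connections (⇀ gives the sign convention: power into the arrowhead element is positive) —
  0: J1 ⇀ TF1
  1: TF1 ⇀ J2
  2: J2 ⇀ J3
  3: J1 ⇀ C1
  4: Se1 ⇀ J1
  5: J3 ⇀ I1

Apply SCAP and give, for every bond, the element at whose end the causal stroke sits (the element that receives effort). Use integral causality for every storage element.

β4 |J1  (Se1 fixes effort; stroke away)
β3 |J1  (C1: C, integral causality)
β0 |TF1  (J1: last free bond brings flow in)
β1 |J2  (TF1: transformer flips bond 0)
β2 |J3  (J2: bond 1 brought effort, rest push out)
β5 |I1  (J3: last free bond brings flow in)

β0 |TF1
β1 |J2
β2 |J3
β3 |J1
β4 |J1
β5 |I1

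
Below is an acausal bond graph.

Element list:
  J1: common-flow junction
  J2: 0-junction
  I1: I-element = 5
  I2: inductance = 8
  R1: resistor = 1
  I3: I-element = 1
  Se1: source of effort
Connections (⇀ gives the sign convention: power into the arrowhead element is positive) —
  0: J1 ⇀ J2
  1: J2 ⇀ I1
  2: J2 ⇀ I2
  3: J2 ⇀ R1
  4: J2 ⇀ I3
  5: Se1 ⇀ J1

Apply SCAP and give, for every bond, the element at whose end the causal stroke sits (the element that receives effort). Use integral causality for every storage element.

β0 |J2
β1 |I1
β2 |I2
β3 |R1
β4 |I3
β5 |J1

β5 |J1  (source Se1 imposes e)
β0 |J2  (closing 1-jn rule on J1)
β1 |I1  (common-e at J2 fixed by 0)
β2 |I2  (J2: bond 0 brought effort, rest push out)
β3 |R1  (J2: bond 0 brought effort, rest push out)
β4 |I3  (J2 effort already set via bond 0)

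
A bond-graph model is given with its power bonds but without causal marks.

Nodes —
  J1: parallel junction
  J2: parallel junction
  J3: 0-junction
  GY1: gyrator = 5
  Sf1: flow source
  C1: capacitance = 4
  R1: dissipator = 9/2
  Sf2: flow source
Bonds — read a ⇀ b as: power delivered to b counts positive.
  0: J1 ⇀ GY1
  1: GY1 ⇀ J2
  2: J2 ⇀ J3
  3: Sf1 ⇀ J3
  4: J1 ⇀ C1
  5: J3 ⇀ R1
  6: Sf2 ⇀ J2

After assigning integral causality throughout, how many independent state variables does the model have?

1  (C1 all integral)

#3 stroke at Sf1  (Sf1 fixes flow; stroke at Sf1)
#6 stroke at Sf2  (source Sf2 imposes f)
#4 stroke at J1  (prefer integral on C1)
#0 stroke at GY1  (common-e at J1 fixed by 4)
#1 stroke at GY1  (GY1: gyrator matches bond 0)
#2 stroke at J2  (closing 0-jn rule on J2)
#5 stroke at J3  (J3: last free bond brings effort in)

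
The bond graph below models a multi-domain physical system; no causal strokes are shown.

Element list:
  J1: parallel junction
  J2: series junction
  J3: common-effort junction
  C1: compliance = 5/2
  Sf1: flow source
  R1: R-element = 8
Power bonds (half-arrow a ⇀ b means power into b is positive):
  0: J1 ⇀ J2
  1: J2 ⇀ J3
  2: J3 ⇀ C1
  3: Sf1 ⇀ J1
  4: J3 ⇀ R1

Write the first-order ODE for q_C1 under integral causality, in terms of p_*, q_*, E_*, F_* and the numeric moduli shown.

β3 stroke→Sf1  (Sf1 (Sf) sets flow on bond)
β0 stroke→J1  (closing 0-jn rule on J1)
β1 stroke→J2  (1-jn J2 has f-setter on 0)
β2 stroke→J3  (prefer integral on C1)
β4 stroke→R1  (common-e at J3 fixed by 2)

dq_C1/dt = F_Sf1 - q_C1/20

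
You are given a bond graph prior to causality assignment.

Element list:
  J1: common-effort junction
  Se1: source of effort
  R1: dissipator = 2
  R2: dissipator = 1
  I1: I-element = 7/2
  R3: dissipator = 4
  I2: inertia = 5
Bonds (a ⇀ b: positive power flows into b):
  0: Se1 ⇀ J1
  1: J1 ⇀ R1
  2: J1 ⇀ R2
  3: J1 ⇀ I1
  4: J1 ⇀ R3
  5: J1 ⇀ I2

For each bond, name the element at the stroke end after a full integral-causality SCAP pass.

b0 →J1
b1 →R1
b2 →R2
b3 →I1
b4 →R3
b5 →I2

#0 stroke→J1  (source Se1 imposes e)
#1 stroke→R1  (common-e at J1 fixed by 0)
#2 stroke→R2  (common-e at J1 fixed by 0)
#3 stroke→I1  (common-e at J1 fixed by 0)
#4 stroke→R3  (J1: bond 0 brought effort, rest push out)
#5 stroke→I2  (J1 effort already set via bond 0)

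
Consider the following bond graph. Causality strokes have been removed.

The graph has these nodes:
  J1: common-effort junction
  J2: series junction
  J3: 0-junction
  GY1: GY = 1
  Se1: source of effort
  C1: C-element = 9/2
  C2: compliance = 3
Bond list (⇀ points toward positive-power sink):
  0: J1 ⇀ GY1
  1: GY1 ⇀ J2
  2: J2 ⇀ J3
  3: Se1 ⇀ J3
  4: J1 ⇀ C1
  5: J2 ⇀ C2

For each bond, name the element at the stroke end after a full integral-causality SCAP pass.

β3 stroke→J3  (Se1: effort source, stroke at far end)
β2 stroke→J2  (J3: bond 3 brought effort, rest push out)
β4 stroke→J1  (prefer integral on C1)
β0 stroke→GY1  (J1: bond 4 brought effort, rest push out)
β1 stroke→GY1  (GY1: gyrator matches bond 0)
β5 stroke→J2  (1-jn J2 has f-setter on 1)

#0 |GY1
#1 |GY1
#2 |J2
#3 |J3
#4 |J1
#5 |J2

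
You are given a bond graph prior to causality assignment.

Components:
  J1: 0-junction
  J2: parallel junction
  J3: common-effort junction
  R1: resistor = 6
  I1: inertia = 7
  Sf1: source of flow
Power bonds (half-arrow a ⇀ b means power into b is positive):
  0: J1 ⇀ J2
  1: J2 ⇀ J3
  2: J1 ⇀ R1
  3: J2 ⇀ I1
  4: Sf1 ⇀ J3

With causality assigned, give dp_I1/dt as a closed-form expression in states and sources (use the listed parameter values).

β4 →Sf1  (source Sf1 imposes f)
β1 →J3  (only one effort-in slot at J3)
β3 →I1  (prefer integral on I1)
β0 →J2  (closing 0-jn rule on J2)
β2 →J1  (closing 0-jn rule on J1)

dp_I1/dt = 6*F_Sf1 - 6*p_I1/7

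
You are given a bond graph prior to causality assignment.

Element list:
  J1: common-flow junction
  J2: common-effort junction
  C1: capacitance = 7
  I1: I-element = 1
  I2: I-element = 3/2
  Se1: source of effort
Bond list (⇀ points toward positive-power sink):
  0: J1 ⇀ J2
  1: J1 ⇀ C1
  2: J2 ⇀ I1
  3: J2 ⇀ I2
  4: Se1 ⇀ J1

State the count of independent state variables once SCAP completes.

β4 stroke→J1  (Se1 fixes effort; stroke away)
β1 stroke→J1  (C1 outputs effort q/C1)
β0 stroke→J2  (J1 needs exactly one f-in)
β2 stroke→I1  (0-jn J2 has e-setter on 0)
β3 stroke→I2  (common-e at J2 fixed by 0)

3  (C1, I1, I2 all integral)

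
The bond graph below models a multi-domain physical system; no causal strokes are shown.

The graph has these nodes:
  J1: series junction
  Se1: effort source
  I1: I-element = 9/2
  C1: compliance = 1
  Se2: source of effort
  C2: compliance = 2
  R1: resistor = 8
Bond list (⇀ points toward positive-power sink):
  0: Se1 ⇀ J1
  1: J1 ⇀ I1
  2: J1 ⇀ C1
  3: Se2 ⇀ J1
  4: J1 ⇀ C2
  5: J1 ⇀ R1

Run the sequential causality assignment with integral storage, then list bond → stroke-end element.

bond 0 →J1  (Se1: effort source, stroke at far end)
bond 3 →J1  (Se2: effort source, stroke at far end)
bond 1 →I1  (prefer integral on I1)
bond 2 →J1  (J1 flow already set via bond 1)
bond 4 →J1  (J1: bond 1 brought flow, rest push out)
bond 5 →J1  (1-jn J1 has f-setter on 1)

β0 →J1
β1 →I1
β2 →J1
β3 →J1
β4 →J1
β5 →J1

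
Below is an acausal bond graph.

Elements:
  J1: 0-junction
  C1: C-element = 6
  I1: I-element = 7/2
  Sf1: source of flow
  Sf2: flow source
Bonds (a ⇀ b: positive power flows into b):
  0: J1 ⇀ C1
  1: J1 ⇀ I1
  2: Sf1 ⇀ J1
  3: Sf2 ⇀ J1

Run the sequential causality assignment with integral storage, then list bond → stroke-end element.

#0 |J1
#1 |I1
#2 |Sf1
#3 |Sf2

β2 stroke→Sf1  (Sf1 fixes flow; stroke at Sf1)
β3 stroke→Sf2  (source Sf2 imposes f)
β0 stroke→J1  (C1 outputs effort q/C1)
β1 stroke→I1  (J1 effort already set via bond 0)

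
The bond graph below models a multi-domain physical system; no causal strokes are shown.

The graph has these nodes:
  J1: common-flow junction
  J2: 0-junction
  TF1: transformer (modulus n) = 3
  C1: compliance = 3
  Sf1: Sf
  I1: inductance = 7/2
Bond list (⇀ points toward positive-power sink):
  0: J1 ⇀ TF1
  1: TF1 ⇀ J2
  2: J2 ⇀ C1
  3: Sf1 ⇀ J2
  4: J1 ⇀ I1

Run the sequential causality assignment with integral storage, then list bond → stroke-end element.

bond 3 →Sf1  (Sf1: flow source, stroke at near end)
bond 2 →J2  (C1: C, integral causality)
bond 1 →TF1  (J2 effort already set via bond 2)
bond 0 →J1  (TF1 one-in-one-out from 1)
bond 4 →I1  (closing 1-jn rule on J1)

bond 0 →J1
bond 1 →TF1
bond 2 →J2
bond 3 →Sf1
bond 4 →I1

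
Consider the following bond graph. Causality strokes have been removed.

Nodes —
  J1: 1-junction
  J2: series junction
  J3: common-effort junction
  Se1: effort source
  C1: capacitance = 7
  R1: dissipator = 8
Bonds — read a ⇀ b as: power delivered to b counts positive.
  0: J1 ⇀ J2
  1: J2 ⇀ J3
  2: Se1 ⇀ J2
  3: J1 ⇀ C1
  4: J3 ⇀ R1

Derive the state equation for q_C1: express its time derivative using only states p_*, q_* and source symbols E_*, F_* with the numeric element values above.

#2 →J2  (Se1: effort source, stroke at far end)
#3 →J1  (C1 integral (e out))
#0 →J2  (J1 needs exactly one f-in)
#1 →J3  (J2 needs exactly one f-in)
#4 →R1  (J3 effort already set via bond 1)

dq_C1/dt = E_Se1/8 - q_C1/56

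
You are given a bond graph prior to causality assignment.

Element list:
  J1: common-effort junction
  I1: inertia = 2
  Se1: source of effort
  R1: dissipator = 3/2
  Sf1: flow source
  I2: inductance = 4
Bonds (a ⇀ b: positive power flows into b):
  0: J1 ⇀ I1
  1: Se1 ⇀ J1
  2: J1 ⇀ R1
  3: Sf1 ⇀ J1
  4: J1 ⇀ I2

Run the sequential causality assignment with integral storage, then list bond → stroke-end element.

#1 →J1  (Se1 fixes effort; stroke away)
#3 →Sf1  (Sf1: flow source, stroke at near end)
#0 →I1  (J1 effort already set via bond 1)
#2 →R1  (common-e at J1 fixed by 1)
#4 →I2  (common-e at J1 fixed by 1)

#0 →I1
#1 →J1
#2 →R1
#3 →Sf1
#4 →I2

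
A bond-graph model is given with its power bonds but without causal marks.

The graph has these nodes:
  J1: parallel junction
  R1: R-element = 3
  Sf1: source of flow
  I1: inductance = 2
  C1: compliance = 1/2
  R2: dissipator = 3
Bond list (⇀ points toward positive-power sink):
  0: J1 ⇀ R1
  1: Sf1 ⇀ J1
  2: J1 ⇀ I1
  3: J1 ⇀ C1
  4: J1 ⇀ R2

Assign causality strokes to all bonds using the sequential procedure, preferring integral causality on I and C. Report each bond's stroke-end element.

β0 stroke→R1
β1 stroke→Sf1
β2 stroke→I1
β3 stroke→J1
β4 stroke→R2

#1 stroke at Sf1  (Sf1 fixes flow; stroke at Sf1)
#2 stroke at I1  (prefer integral on I1)
#3 stroke at J1  (C1 outputs effort q/C1)
#0 stroke at R1  (J1: bond 3 brought effort, rest push out)
#4 stroke at R2  (0-jn J1 has e-setter on 3)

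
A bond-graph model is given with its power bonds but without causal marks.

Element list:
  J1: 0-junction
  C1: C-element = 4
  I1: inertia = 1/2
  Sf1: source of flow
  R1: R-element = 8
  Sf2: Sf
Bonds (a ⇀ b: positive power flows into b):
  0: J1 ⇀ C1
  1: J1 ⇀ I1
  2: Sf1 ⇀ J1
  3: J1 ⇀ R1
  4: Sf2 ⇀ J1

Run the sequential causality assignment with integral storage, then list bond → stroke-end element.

β0 stroke at J1
β1 stroke at I1
β2 stroke at Sf1
β3 stroke at R1
β4 stroke at Sf2

b2 stroke→Sf1  (Sf1: flow source, stroke at near end)
b4 stroke→Sf2  (source Sf2 imposes f)
b0 stroke→J1  (C1 outputs effort q/C1)
b1 stroke→I1  (J1: bond 0 brought effort, rest push out)
b3 stroke→R1  (J1 effort already set via bond 0)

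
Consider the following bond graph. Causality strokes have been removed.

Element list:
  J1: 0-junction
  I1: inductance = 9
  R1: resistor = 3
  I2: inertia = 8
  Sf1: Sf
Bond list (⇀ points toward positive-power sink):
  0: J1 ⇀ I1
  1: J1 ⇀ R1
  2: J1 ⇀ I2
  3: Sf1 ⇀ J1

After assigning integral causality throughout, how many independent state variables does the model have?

2  (I1, I2 all integral)

β3 stroke→Sf1  (Sf1 fixes flow; stroke at Sf1)
β0 stroke→I1  (I1: I, integral causality)
β2 stroke→I2  (I2: I, integral causality)
β1 stroke→J1  (J1 needs exactly one e-in)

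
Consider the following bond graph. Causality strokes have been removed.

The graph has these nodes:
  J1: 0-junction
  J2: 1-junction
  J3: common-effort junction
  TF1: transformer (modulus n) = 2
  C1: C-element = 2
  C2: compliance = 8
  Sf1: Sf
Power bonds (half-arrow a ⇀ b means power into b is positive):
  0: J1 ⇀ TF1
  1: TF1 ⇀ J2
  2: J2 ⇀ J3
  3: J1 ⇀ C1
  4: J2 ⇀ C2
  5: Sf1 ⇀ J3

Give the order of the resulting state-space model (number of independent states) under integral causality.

2  (C1, C2 all integral)

b5 stroke at Sf1  (source Sf1 imposes f)
b2 stroke at J3  (J3 needs exactly one e-in)
b1 stroke at J2  (J2 flow already set via bond 2)
b4 stroke at J2  (common-f at J2 fixed by 2)
b0 stroke at TF1  (through TF1, causality passes straight; one stroke at TF1)
b3 stroke at J1  (J1 needs exactly one e-in)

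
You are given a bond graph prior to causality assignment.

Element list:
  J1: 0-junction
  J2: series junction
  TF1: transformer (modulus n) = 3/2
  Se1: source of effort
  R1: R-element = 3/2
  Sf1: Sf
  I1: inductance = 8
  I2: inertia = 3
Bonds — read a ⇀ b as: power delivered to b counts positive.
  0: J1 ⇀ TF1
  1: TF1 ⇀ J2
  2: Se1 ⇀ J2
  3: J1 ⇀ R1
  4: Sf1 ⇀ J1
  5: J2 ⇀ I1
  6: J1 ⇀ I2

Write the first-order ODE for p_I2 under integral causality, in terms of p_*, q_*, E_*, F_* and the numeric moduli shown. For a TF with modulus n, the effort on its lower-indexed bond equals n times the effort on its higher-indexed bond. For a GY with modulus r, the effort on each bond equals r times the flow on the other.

dp_I2/dt = 3*F_Sf1/2 - p_I1/8 - p_I2/2

bond 2 stroke at J2  (source Se1 imposes e)
bond 4 stroke at Sf1  (Sf1 fixes flow; stroke at Sf1)
bond 5 stroke at I1  (prefer integral on I1)
bond 1 stroke at J2  (1-jn J2 has f-setter on 5)
bond 0 stroke at TF1  (through TF1, causality passes straight; one stroke at TF1)
bond 6 stroke at I2  (I2 integral (f out))
bond 3 stroke at J1  (closing 0-jn rule on J1)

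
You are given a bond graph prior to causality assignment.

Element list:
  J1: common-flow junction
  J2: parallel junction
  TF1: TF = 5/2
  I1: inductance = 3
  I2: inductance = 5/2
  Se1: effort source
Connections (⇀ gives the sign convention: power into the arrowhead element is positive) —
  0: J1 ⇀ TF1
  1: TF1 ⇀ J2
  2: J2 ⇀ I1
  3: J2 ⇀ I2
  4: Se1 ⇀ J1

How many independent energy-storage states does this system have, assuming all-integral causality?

#4 stroke at J1  (Se1 fixes effort; stroke away)
#0 stroke at TF1  (closing 1-jn rule on J1)
#1 stroke at J2  (TF1 one-in-one-out from 0)
#2 stroke at I1  (common-e at J2 fixed by 1)
#3 stroke at I2  (J2: bond 1 brought effort, rest push out)

2  (I1, I2 all integral)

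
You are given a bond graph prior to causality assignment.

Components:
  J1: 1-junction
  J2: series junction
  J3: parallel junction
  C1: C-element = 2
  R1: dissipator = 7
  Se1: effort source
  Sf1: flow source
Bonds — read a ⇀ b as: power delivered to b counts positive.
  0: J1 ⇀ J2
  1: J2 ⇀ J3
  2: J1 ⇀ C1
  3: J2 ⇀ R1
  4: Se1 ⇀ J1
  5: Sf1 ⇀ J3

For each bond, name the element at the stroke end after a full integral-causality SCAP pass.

bond 0 |J2
bond 1 |J3
bond 2 |J1
bond 3 |J2
bond 4 |J1
bond 5 |Sf1

#4 stroke→J1  (Se1 (Se) sets effort on bond)
#5 stroke→Sf1  (source Sf1 imposes f)
#1 stroke→J3  (closing 0-jn rule on J3)
#0 stroke→J2  (common-f at J2 fixed by 1)
#3 stroke→J2  (J2: bond 1 brought flow, rest push out)
#2 stroke→J1  (1-jn J1 has f-setter on 0)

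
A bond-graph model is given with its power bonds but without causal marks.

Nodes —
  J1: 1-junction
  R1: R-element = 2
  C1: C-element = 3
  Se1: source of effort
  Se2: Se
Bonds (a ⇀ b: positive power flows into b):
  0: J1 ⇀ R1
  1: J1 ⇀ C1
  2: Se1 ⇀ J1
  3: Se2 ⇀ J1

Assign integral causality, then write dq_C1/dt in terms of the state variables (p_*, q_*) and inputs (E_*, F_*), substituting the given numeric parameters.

dq_C1/dt = E_Se1/2 + E_Se2/2 - q_C1/6

b2 |J1  (Se1 (Se) sets effort on bond)
b3 |J1  (Se2 fixes effort; stroke away)
b1 |J1  (prefer integral on C1)
b0 |R1  (J1 needs exactly one f-in)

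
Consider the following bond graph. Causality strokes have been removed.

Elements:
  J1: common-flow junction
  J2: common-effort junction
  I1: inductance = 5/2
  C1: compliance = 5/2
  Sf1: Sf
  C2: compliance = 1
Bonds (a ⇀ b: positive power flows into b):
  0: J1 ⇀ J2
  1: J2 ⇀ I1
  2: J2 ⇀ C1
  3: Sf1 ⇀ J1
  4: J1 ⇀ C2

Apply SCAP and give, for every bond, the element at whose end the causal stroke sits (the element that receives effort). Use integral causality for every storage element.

bond 3 stroke at Sf1  (source Sf1 imposes f)
bond 0 stroke at J1  (common-f at J1 fixed by 3)
bond 4 stroke at J1  (common-f at J1 fixed by 3)
bond 1 stroke at I1  (I1: I, integral causality)
bond 2 stroke at J2  (J2 needs exactly one e-in)

b0 →J1
b1 →I1
b2 →J2
b3 →Sf1
b4 →J1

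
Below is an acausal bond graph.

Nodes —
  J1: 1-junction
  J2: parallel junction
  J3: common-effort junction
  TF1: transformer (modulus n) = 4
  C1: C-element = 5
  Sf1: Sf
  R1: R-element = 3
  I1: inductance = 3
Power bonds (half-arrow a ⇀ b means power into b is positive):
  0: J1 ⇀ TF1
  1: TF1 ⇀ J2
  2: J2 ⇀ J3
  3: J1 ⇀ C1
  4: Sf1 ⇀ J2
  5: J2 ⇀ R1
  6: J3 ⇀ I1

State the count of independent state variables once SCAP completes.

bond 4 stroke→Sf1  (Sf1 fixes flow; stroke at Sf1)
bond 3 stroke→J1  (C1 integral (e out))
bond 0 stroke→TF1  (J1 needs exactly one f-in)
bond 1 stroke→J2  (through TF1, causality passes straight; one stroke at TF1)
bond 2 stroke→J3  (0-jn J2 has e-setter on 1)
bond 5 stroke→R1  (J2 effort already set via bond 1)
bond 6 stroke→I1  (common-e at J3 fixed by 2)

2  (C1, I1 all integral)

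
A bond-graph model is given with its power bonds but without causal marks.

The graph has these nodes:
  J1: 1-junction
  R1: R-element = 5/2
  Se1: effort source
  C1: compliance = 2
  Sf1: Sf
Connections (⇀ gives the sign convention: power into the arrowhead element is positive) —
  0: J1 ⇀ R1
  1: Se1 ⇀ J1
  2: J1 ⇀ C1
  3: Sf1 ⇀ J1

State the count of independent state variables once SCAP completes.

β1 →J1  (Se1: effort source, stroke at far end)
β3 →Sf1  (source Sf1 imposes f)
β0 →J1  (J1 flow already set via bond 3)
β2 →J1  (common-f at J1 fixed by 3)

1  (C1 all integral)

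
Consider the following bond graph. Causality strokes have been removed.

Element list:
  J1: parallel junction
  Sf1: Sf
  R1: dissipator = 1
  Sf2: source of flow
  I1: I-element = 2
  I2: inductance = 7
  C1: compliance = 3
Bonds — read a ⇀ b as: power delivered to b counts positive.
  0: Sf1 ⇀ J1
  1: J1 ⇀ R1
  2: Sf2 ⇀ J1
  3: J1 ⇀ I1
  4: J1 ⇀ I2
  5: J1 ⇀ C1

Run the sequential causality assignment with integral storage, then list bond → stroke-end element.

bond 0 →Sf1  (Sf1 fixes flow; stroke at Sf1)
bond 2 →Sf2  (Sf2: flow source, stroke at near end)
bond 3 →I1  (prefer integral on I1)
bond 4 →I2  (I2 integral (f out))
bond 5 →J1  (C1 outputs effort q/C1)
bond 1 →R1  (common-e at J1 fixed by 5)

b0 stroke→Sf1
b1 stroke→R1
b2 stroke→Sf2
b3 stroke→I1
b4 stroke→I2
b5 stroke→J1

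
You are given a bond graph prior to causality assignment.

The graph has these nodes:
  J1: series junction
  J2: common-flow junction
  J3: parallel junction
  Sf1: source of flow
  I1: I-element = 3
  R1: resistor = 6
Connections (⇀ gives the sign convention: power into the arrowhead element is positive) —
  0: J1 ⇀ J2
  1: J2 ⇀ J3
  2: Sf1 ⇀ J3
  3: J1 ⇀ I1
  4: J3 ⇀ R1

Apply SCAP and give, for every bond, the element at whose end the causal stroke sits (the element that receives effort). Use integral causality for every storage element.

β0 →J1
β1 →J2
β2 →Sf1
β3 →I1
β4 →J3

β2 stroke→Sf1  (source Sf1 imposes f)
β3 stroke→I1  (prefer integral on I1)
β0 stroke→J1  (J1: bond 3 brought flow, rest push out)
β1 stroke→J2  (1-jn J2 has f-setter on 0)
β4 stroke→J3  (only one effort-in slot at J3)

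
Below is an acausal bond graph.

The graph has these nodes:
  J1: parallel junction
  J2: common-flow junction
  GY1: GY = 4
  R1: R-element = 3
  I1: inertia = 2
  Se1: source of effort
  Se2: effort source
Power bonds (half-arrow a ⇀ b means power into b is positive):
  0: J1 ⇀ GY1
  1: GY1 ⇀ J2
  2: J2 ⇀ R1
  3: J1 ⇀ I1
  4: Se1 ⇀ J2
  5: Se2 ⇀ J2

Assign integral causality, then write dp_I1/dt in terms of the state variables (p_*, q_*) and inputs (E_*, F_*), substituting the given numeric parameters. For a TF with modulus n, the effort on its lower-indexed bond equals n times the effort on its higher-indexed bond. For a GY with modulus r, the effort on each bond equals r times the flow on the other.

bond 4 →J2  (source Se1 imposes e)
bond 5 →J2  (Se2: effort source, stroke at far end)
bond 3 →I1  (I1 outputs flow p/I1)
bond 0 →J1  (closing 0-jn rule on J1)
bond 1 →J2  (through GY1, causality inverts; strokes same side of GY1)
bond 2 →R1  (only one flow-in slot at J2)

dp_I1/dt = 4*E_Se1/3 + 4*E_Se2/3 - 8*p_I1/3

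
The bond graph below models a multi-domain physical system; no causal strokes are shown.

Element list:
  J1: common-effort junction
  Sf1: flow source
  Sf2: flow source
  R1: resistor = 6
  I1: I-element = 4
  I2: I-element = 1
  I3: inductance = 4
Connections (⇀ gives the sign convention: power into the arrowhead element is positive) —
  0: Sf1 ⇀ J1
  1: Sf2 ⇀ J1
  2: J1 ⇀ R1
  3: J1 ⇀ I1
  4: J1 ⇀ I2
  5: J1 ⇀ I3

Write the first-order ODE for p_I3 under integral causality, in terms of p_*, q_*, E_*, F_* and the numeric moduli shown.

dp_I3/dt = 6*F_Sf1 + 6*F_Sf2 - 3*p_I1/2 - 6*p_I2 - 3*p_I3/2

#0 stroke at Sf1  (Sf1 (Sf) sets flow on bond)
#1 stroke at Sf2  (Sf2 (Sf) sets flow on bond)
#3 stroke at I1  (prefer integral on I1)
#4 stroke at I2  (I2 outputs flow p/I2)
#5 stroke at I3  (I3: I, integral causality)
#2 stroke at J1  (closing 0-jn rule on J1)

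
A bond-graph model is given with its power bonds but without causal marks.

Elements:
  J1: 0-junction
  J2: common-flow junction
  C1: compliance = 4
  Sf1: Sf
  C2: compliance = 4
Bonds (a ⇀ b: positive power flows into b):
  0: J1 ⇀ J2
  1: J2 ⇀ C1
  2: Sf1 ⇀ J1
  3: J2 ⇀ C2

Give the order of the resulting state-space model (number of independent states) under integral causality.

2  (C1, C2 all integral)

β2 stroke→Sf1  (source Sf1 imposes f)
β0 stroke→J1  (J1: last free bond brings effort in)
β1 stroke→J2  (1-jn J2 has f-setter on 0)
β3 stroke→J2  (J2: bond 0 brought flow, rest push out)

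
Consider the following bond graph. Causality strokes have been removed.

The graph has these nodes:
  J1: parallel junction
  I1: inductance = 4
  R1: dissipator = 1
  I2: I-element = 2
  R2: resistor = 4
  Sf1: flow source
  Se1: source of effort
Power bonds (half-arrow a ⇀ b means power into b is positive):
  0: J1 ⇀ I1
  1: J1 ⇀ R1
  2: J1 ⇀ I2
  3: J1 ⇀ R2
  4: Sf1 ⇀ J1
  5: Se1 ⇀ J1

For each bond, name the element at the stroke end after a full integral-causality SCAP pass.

β0 stroke→I1
β1 stroke→R1
β2 stroke→I2
β3 stroke→R2
β4 stroke→Sf1
β5 stroke→J1

#4 stroke at Sf1  (source Sf1 imposes f)
#5 stroke at J1  (source Se1 imposes e)
#0 stroke at I1  (0-jn J1 has e-setter on 5)
#1 stroke at R1  (J1: bond 5 brought effort, rest push out)
#2 stroke at I2  (0-jn J1 has e-setter on 5)
#3 stroke at R2  (J1: bond 5 brought effort, rest push out)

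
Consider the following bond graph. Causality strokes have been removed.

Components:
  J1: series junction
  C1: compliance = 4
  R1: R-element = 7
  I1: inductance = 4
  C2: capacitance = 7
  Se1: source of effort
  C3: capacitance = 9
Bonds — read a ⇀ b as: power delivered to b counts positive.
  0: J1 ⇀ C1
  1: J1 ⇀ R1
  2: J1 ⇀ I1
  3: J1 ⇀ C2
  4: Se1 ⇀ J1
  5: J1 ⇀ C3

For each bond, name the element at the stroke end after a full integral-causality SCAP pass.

β0 |J1
β1 |J1
β2 |I1
β3 |J1
β4 |J1
β5 |J1

b4 stroke at J1  (Se1 (Se) sets effort on bond)
b0 stroke at J1  (C1: C, integral causality)
b2 stroke at I1  (I1 outputs flow p/I1)
b1 stroke at J1  (J1 flow already set via bond 2)
b3 stroke at J1  (J1 flow already set via bond 2)
b5 stroke at J1  (J1: bond 2 brought flow, rest push out)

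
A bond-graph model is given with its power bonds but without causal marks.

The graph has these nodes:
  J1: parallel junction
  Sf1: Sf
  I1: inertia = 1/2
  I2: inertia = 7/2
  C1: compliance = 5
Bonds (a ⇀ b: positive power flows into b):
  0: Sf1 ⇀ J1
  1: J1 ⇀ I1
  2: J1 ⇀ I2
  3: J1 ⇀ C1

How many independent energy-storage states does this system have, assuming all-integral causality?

3  (C1, I1, I2 all integral)

b0 stroke→Sf1  (Sf1 fixes flow; stroke at Sf1)
b1 stroke→I1  (prefer integral on I1)
b2 stroke→I2  (I2 integral (f out))
b3 stroke→J1  (J1: last free bond brings effort in)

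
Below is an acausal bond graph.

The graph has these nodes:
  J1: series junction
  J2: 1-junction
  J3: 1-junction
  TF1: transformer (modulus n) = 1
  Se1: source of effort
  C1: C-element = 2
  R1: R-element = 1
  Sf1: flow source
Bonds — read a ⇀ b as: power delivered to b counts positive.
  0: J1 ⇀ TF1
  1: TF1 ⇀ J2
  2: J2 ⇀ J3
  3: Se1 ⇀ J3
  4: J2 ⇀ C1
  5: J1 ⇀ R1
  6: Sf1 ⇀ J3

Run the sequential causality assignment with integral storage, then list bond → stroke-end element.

b3 →J3  (Se1 fixes effort; stroke away)
b6 →Sf1  (Sf1: flow source, stroke at near end)
b2 →J3  (J3 flow already set via bond 6)
b1 →J2  (common-f at J2 fixed by 2)
b4 →J2  (J2 flow already set via bond 2)
b0 →TF1  (TF TF1: opposite of bond 1)
b5 →J1  (1-jn J1 has f-setter on 0)

b0 stroke at TF1
b1 stroke at J2
b2 stroke at J3
b3 stroke at J3
b4 stroke at J2
b5 stroke at J1
b6 stroke at Sf1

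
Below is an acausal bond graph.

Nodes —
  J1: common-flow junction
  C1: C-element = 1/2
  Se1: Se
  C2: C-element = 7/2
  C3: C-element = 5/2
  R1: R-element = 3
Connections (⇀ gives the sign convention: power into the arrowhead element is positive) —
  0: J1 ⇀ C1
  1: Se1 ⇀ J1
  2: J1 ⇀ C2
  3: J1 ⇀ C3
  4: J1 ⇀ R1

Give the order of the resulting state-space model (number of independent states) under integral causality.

3  (C1, C2, C3 all integral)

#1 stroke at J1  (Se1 fixes effort; stroke away)
#0 stroke at J1  (C1 integral (e out))
#2 stroke at J1  (C2 integral (e out))
#3 stroke at J1  (C3 integral (e out))
#4 stroke at R1  (only one flow-in slot at J1)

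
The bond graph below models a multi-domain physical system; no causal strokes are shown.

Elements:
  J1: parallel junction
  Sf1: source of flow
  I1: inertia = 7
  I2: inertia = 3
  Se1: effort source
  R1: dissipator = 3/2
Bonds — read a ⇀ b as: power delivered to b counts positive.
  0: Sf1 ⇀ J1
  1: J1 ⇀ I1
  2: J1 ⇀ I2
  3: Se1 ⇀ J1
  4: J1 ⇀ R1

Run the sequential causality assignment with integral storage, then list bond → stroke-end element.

bond 0 stroke→Sf1
bond 1 stroke→I1
bond 2 stroke→I2
bond 3 stroke→J1
bond 4 stroke→R1

b0 |Sf1  (Sf1: flow source, stroke at near end)
b3 |J1  (Se1 (Se) sets effort on bond)
b1 |I1  (J1: bond 3 brought effort, rest push out)
b2 |I2  (common-e at J1 fixed by 3)
b4 |R1  (J1 effort already set via bond 3)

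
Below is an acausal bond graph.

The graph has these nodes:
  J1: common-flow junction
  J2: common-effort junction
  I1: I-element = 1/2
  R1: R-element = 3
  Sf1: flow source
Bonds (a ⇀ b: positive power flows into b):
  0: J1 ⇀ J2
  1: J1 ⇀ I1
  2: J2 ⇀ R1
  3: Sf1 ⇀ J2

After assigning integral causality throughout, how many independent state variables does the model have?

1  (I1 all integral)

#3 |Sf1  (Sf1 (Sf) sets flow on bond)
#1 |I1  (I1 outputs flow p/I1)
#0 |J1  (J1 flow already set via bond 1)
#2 |J2  (J2: last free bond brings effort in)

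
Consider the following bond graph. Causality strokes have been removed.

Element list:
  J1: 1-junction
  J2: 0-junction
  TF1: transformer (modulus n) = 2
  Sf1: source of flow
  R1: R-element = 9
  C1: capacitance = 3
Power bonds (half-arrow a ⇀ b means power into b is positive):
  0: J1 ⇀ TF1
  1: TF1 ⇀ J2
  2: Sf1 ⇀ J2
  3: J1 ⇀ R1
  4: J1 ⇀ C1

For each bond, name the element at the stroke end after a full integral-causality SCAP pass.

β0 |TF1
β1 |J2
β2 |Sf1
β3 |J1
β4 |J1

β2 →Sf1  (Sf1 fixes flow; stroke at Sf1)
β1 →J2  (J2 needs exactly one e-in)
β0 →TF1  (TF1: transformer flips bond 1)
β3 →J1  (J1 flow already set via bond 0)
β4 →J1  (common-f at J1 fixed by 0)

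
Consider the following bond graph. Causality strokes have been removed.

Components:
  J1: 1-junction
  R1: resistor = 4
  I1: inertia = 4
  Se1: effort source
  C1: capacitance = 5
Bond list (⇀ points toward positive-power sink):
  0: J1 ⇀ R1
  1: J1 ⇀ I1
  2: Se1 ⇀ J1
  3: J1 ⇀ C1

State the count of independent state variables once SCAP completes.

bond 2 →J1  (Se1: effort source, stroke at far end)
bond 1 →I1  (prefer integral on I1)
bond 0 →J1  (1-jn J1 has f-setter on 1)
bond 3 →J1  (1-jn J1 has f-setter on 1)

2  (C1, I1 all integral)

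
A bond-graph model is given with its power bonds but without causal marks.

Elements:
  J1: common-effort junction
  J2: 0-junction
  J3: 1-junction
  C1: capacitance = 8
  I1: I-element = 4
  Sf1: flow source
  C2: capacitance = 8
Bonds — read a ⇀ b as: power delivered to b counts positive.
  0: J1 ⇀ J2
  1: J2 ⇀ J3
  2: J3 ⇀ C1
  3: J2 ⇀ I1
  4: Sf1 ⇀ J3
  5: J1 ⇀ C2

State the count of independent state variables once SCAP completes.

3  (C1, C2, I1 all integral)

b4 →Sf1  (Sf1: flow source, stroke at near end)
b1 →J3  (1-jn J3 has f-setter on 4)
b2 →J3  (J3 flow already set via bond 4)
b3 →I1  (prefer integral on I1)
b0 →J2  (only one effort-in slot at J2)
b5 →J1  (closing 0-jn rule on J1)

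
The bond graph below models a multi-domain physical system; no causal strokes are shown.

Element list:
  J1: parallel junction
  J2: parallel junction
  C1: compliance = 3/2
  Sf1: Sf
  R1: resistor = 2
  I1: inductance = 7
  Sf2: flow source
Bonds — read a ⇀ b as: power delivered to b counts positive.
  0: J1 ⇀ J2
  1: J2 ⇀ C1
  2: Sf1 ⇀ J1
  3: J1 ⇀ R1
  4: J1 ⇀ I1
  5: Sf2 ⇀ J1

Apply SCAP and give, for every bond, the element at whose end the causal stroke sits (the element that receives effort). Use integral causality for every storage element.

b0 stroke at J1
b1 stroke at J2
b2 stroke at Sf1
b3 stroke at R1
b4 stroke at I1
b5 stroke at Sf2

b2 |Sf1  (Sf1 (Sf) sets flow on bond)
b5 |Sf2  (Sf2 fixes flow; stroke at Sf2)
b1 |J2  (C1: C, integral causality)
b0 |J1  (J2 effort already set via bond 1)
b3 |R1  (J1: bond 0 brought effort, rest push out)
b4 |I1  (0-jn J1 has e-setter on 0)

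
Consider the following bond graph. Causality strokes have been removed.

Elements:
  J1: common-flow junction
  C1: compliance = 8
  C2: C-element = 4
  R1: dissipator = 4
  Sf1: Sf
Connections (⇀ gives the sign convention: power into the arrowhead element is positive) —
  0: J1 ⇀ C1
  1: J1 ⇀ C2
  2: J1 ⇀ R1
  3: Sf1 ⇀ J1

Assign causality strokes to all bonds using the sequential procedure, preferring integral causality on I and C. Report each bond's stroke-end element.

#0 →J1
#1 →J1
#2 →J1
#3 →Sf1

#3 |Sf1  (source Sf1 imposes f)
#0 |J1  (J1: bond 3 brought flow, rest push out)
#1 |J1  (J1: bond 3 brought flow, rest push out)
#2 |J1  (J1: bond 3 brought flow, rest push out)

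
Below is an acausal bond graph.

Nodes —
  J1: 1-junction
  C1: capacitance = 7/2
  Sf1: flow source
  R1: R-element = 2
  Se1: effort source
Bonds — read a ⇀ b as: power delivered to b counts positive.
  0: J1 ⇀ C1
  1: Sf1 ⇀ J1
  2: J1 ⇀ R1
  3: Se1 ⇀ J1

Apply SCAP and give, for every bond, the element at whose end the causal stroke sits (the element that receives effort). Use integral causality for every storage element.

bond 0 |J1
bond 1 |Sf1
bond 2 |J1
bond 3 |J1

b1 stroke→Sf1  (Sf1 (Sf) sets flow on bond)
b3 stroke→J1  (source Se1 imposes e)
b0 stroke→J1  (J1 flow already set via bond 1)
b2 stroke→J1  (J1 flow already set via bond 1)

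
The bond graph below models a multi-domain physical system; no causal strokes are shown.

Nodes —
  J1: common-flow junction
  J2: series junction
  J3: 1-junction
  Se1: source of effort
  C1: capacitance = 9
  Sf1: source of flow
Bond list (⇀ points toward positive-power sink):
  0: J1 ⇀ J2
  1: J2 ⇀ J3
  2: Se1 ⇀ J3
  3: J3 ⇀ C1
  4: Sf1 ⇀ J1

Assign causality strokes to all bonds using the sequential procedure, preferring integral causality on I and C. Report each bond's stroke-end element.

bond 0 →J1
bond 1 →J2
bond 2 →J3
bond 3 →J3
bond 4 →Sf1

b2 →J3  (Se1 fixes effort; stroke away)
b4 →Sf1  (Sf1: flow source, stroke at near end)
b0 →J1  (J1 flow already set via bond 4)
b1 →J2  (J2: bond 0 brought flow, rest push out)
b3 →J3  (common-f at J3 fixed by 1)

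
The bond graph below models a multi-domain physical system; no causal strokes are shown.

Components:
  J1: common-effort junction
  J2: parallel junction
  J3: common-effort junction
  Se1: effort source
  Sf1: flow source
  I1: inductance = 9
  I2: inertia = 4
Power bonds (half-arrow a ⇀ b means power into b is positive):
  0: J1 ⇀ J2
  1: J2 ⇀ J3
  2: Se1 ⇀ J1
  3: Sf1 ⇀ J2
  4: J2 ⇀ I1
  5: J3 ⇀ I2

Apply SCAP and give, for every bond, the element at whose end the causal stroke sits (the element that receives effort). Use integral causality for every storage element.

#0 stroke at J2
#1 stroke at J3
#2 stroke at J1
#3 stroke at Sf1
#4 stroke at I1
#5 stroke at I2

β2 →J1  (Se1: effort source, stroke at far end)
β3 →Sf1  (Sf1 fixes flow; stroke at Sf1)
β0 →J2  (J1: bond 2 brought effort, rest push out)
β1 →J3  (0-jn J2 has e-setter on 0)
β4 →I1  (common-e at J2 fixed by 0)
β5 →I2  (J3 effort already set via bond 1)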